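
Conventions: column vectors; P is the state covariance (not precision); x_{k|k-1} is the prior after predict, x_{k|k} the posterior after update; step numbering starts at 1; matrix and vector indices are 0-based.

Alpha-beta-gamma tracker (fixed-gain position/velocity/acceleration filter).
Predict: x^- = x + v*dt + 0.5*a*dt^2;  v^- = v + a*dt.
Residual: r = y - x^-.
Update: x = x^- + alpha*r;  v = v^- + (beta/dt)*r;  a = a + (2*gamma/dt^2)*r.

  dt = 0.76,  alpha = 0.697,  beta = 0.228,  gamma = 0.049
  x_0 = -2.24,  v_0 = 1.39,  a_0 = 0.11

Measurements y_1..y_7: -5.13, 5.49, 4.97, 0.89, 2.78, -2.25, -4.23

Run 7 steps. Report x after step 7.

x_post = -3.3647

step 1: x_pred=-1.1518  r=-3.9782  x^+=-3.9246  v^+=0.2801  a^+=-0.5650
step 2: x_pred=-3.8749  r=9.3649  x^+=2.6524  v^+=2.6602  a^+=1.0239
step 3: x_pred=4.9699  r=0.0001  x^+=4.9700  v^+=3.4385  a^+=1.0240
step 4: x_pred=7.8789  r=-6.9889  x^+=3.0076  v^+=2.1200  a^+=-0.1618
step 5: x_pred=4.5721  r=-1.7921  x^+=3.3230  v^+=1.4594  a^+=-0.4659
step 6: x_pred=4.2976  r=-6.5476  x^+=-0.2661  v^+=-0.8590  a^+=-1.5768
step 7: x_pred=-1.3743  r=-2.8557  x^+=-3.3647  v^+=-2.9141  a^+=-2.0613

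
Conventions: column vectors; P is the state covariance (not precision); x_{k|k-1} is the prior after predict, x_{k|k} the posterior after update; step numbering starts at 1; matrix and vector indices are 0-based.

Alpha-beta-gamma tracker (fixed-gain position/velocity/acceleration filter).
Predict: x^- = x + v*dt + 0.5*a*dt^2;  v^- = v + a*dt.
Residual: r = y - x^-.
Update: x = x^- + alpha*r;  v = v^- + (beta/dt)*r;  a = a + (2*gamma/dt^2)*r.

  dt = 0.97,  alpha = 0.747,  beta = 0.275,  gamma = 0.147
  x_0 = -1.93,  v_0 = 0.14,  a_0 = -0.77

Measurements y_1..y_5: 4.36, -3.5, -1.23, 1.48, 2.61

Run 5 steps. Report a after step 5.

a_post = 1.1009

step 1: x_pred=-2.1564  r=6.5164  x^+=2.7113  v^+=1.2405  a^+=1.2662
step 2: x_pred=4.5103  r=-8.0103  x^+=-1.4734  v^+=0.1978  a^+=-1.2368
step 3: x_pred=-1.8634  r=0.6334  x^+=-1.3903  v^+=-0.8224  a^+=-1.0389
step 4: x_pred=-2.6767  r=4.1567  x^+=0.4284  v^+=-0.6516  a^+=0.2599
step 5: x_pred=-0.0814  r=2.6914  x^+=1.9291  v^+=0.3636  a^+=1.1009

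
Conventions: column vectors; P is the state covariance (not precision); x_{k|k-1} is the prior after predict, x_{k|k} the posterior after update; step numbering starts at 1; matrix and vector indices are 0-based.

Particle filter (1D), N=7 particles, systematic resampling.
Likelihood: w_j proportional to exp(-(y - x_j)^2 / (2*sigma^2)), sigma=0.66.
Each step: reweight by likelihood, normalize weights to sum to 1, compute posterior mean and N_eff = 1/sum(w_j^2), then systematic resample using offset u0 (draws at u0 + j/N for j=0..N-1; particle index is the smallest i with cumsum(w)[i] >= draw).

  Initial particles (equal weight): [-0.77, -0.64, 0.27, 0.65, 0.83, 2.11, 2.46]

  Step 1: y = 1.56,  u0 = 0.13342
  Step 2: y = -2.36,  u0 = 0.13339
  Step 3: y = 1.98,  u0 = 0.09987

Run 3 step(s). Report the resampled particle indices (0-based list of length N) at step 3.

resampled_idx = [0, 2, 3, 4, 5, 5, 6]

step 1: w=[0.0009, 0.0018, 0.0678, 0.1770, 0.2483, 0.3235, 0.1807]  mean=1.4648  Neff=4.2568  idx=[3, 4, 4, 5, 5, 6, 6]
step 2: w=[0.6429, 0.1786, 0.1786, 0.0000, 0.0000, 0.0000, 0.0000]  mean=0.7143  Neff=2.0962  idx=[0, 0, 0, 0, 1, 2, 2]
step 3: w=[0.1110, 0.1110, 0.1110, 0.1110, 0.1853, 0.1853, 0.1853]  mean=0.7501  Neff=6.5651  idx=[0, 2, 3, 4, 5, 5, 6]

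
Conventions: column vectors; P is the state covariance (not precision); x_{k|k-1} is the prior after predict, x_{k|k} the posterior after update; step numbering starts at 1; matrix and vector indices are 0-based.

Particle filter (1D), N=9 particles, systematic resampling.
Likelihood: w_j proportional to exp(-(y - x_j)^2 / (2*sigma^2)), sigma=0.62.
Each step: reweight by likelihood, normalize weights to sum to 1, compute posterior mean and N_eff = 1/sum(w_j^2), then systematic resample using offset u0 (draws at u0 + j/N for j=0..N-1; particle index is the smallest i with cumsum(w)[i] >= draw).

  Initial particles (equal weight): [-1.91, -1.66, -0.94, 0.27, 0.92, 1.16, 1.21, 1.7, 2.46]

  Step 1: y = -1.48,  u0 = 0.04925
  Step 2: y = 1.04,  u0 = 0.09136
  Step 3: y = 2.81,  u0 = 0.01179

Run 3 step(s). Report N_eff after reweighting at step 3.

N_eff = 9.0000

step 1: w=[0.3211, 0.3915, 0.2795, 0.0076, 0.0002, 0.0000, 0.0000, 0.0000, 0.0000]  mean=-1.5236  Neff=2.9891  idx=[0, 0, 0, 1, 1, 1, 2, 2, 2]
step 2: w=[0.0007, 0.0007, 0.0007, 0.0041, 0.0041, 0.0041, 0.3286, 0.3286, 0.3286]  mean=-0.9508  Neff=3.0870  idx=[6, 6, 6, 7, 7, 7, 8, 8, 8]
step 3: w=[0.1111, 0.1111, 0.1111, 0.1111, 0.1111, 0.1111, 0.1111, 0.1111, 0.1111]  mean=-0.9400  Neff=9.0000  idx=[0, 1, 2, 3, 4, 5, 6, 7, 8]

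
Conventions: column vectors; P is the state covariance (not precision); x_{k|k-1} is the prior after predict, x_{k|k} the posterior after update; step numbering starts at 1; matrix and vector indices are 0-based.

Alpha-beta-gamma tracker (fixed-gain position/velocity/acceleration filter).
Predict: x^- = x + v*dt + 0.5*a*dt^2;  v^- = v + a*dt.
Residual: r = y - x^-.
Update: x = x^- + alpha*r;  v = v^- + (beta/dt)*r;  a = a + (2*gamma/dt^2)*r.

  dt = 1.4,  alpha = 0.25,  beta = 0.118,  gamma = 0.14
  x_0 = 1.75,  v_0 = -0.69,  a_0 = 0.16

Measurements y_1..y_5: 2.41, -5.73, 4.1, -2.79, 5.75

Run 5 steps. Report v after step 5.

v_post = 0.0357

step 1: x_pred=0.9408  r=1.4692  x^+=1.3081  v^+=-0.3422  a^+=0.3699
step 2: x_pred=1.1916  r=-6.9216  x^+=-0.5388  v^+=-0.4077  a^+=-0.6189
step 3: x_pred=-1.7162  r=5.8162  x^+=-0.2621  v^+=-0.7840  a^+=0.2120
step 4: x_pred=-1.1519  r=-1.6381  x^+=-1.5615  v^+=-0.6253  a^+=-0.0220
step 5: x_pred=-2.4584  r=8.2084  x^+=-0.4063  v^+=0.0357  a^+=1.1506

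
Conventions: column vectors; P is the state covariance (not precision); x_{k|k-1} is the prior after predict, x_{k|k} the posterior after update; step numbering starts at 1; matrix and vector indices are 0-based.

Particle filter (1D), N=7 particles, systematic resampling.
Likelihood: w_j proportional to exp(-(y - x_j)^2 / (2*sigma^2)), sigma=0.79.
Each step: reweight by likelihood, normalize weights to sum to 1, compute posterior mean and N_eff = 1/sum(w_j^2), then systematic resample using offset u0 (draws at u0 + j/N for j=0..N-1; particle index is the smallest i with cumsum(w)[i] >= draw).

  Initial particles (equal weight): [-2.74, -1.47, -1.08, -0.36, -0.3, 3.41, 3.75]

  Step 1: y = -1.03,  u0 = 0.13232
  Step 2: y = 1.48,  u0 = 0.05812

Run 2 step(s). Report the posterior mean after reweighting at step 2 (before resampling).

post_mean = -0.3607

step 1: w=[0.0291, 0.2594, 0.3023, 0.2114, 0.1977, 0.0000, 0.0000]  mean=-0.9231  Neff=4.1093  idx=[1, 1, 2, 2, 3, 4, 4]
step 2: w=[0.0040, 0.0040, 0.0222, 0.0222, 0.2804, 0.3337, 0.3337]  mean=-0.3607  Neff=3.3077  idx=[4, 4, 5, 5, 5, 6, 6]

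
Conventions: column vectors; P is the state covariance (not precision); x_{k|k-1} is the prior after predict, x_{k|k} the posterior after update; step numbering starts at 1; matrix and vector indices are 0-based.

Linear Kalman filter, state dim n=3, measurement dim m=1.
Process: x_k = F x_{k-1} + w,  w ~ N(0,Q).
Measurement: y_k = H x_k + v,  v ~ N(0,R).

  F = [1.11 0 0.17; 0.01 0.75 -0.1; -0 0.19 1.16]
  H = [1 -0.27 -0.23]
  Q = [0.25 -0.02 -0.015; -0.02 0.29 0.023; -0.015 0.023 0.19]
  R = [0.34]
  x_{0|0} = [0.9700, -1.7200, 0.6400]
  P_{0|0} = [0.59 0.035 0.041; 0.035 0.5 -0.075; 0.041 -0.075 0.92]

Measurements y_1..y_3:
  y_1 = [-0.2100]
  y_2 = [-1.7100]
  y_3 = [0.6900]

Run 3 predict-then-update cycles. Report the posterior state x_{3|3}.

x_post = [-0.0039, -0.8074, 0.6806]

step 1: x^-=[1.1855, -1.3443, 0.4156]  P^-=[1.0190 -0.0140 0.2242; -0.0140 0.5922 -0.0758; 0.2242 -0.0758 1.4129]  S=[1.3719]  K=[0.7079; -0.1140; -0.0586]  nu=[-1.6629]  x^+=[0.0083, -1.1547, 0.5130]  P^+=[0.3315 0.0968 0.2811; 0.0968 0.5744 -0.0849; 0.2811 -0.0849 1.4082]
step 2: x^-=[0.0965, -0.9172, 0.3757]  P^-=[0.8052 -0.0012 0.6423; -0.0012 0.6408 -0.1273; 0.6423 -0.1273 2.0682]  S=[0.9907]  K=[0.6639; -0.1463; 0.2028]  nu=[-1.9677]  x^+=[-1.2100, -0.6292, -0.0234]  P^+=[0.3684 0.0950 0.5088; 0.0950 0.6196 -0.0979; 0.5088 -0.0979 2.0275]
step 3: x^-=[-1.3471, -0.4817, -0.1467]  P^-=[0.9546 -0.0394 1.0569; -0.0394 0.6739 -0.2011; 1.0569 -0.2011 2.8974]  S=[1.0071]  K=[0.7170; -0.1738; 0.4417]  nu=[1.8733]  x^+=[-0.0039, -0.8074, 0.6806]  P^+=[0.4368 0.0862 0.7379; 0.0862 0.6435 -0.1238; 0.7379 -0.1238 2.7009]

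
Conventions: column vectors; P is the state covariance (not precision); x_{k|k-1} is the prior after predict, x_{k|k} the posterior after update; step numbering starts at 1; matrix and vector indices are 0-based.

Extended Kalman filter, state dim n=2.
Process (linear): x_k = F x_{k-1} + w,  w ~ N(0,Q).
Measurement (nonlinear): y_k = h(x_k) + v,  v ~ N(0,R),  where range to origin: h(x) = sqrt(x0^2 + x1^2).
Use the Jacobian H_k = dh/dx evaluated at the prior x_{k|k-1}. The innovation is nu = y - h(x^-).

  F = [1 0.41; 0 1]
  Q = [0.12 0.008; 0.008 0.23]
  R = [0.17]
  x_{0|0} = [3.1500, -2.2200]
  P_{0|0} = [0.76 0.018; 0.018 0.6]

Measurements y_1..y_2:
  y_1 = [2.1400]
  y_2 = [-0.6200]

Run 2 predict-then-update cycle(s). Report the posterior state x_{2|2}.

step 1: x^-=[2.2398, -2.2200]  P^-=[0.9956 0.2720; 0.2720 0.8300]  H_jac=[0.7102 -0.7040]  S=[0.8116]  K=[0.6354; -0.4819]  nu=[-1.0136]  x^+=[1.5958, -1.7315]  P^+=[0.6680 0.5205; 0.5205 0.6415]
step 2: x^-=[0.8859, -1.7315]  P^-=[1.3226 0.7915; 0.7915 0.8715]  H_jac=[0.4555 -0.8903]  S=[0.4932]  K=[-0.2073; -0.8422]  nu=[-2.5650]  x^+=[1.4177, 0.4286]  P^+=[1.3014 0.7054; 0.7054 0.5217]

x_post = [1.4177, 0.4286]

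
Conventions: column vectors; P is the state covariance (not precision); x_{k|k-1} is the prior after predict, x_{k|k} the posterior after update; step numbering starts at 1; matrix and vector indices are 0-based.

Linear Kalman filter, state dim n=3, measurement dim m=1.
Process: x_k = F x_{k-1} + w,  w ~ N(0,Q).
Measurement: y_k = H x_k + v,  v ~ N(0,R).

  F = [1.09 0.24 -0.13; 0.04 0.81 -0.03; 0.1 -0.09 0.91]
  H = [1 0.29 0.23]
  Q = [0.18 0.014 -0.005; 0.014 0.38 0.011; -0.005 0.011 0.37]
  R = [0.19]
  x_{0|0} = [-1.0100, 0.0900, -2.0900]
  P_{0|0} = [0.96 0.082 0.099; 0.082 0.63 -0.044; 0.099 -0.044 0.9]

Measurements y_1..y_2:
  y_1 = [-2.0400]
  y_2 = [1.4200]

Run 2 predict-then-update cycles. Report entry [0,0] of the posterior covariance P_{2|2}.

step 1: x^-=[-0.8076, 0.0952, -2.0110]  P^-=[1.3897 0.2562 0.0603; 0.2562 0.8029 -0.0786; 0.0603 -0.0786 1.1537]  S=[1.8741]  K=[0.7886; 0.2513; 0.1616]  nu=[-0.7975]  x^+=[-1.4365, -0.1052, -2.1399]  P^+=[0.2243 -0.1152 -0.1785; -0.1152 0.6845 -0.1547; -0.1785 -0.1547 1.1048]
step 2: x^-=[-1.3128, -0.0785, -2.0815]  P^-=[0.5046 0.0825 -0.3279; 0.0825 0.8310 -0.1975; -0.3279 -0.1975 1.2876]  S=[0.7033]  K=[0.6443; 0.3954; -0.1265]  nu=[3.2343]  x^+=[0.7709, 1.2004, -2.4907]  P^+=[0.2127 -0.0966 -0.2705; -0.0966 0.7210 -0.1623; -0.2705 -0.1623 1.2763]

P_post[0,0] = 0.2127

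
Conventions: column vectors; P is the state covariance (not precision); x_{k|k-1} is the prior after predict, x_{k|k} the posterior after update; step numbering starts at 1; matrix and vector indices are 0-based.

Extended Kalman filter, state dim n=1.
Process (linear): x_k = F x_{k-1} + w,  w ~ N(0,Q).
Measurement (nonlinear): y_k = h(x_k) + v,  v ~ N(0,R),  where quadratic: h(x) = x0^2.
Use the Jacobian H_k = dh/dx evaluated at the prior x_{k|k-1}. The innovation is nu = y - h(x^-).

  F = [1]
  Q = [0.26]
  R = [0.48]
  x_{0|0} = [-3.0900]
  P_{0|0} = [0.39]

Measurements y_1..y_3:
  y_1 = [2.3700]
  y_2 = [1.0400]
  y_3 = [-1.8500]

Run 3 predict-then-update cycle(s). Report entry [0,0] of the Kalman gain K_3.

step 1: x^-=[-3.0900]  P^-=[0.6500]  H_jac=[-6.1800]  S=[25.3051]  K=[-0.1587]  nu=[-7.1781]  x^+=[-1.9505]  P^+=[0.0123]
step 2: x^-=[-1.9505]  P^-=[0.2723]  H_jac=[-3.9011]  S=[4.6244]  K=[-0.2297]  nu=[-2.7646]  x^+=[-1.3154]  P^+=[0.0283]
step 3: x^-=[-1.3154]  P^-=[0.2883]  H_jac=[-2.6308]  S=[2.4752]  K=[-0.3064]  nu=[-3.5803]  x^+=[-0.2184]  P^+=[0.0559]

K[0,0] = -0.3064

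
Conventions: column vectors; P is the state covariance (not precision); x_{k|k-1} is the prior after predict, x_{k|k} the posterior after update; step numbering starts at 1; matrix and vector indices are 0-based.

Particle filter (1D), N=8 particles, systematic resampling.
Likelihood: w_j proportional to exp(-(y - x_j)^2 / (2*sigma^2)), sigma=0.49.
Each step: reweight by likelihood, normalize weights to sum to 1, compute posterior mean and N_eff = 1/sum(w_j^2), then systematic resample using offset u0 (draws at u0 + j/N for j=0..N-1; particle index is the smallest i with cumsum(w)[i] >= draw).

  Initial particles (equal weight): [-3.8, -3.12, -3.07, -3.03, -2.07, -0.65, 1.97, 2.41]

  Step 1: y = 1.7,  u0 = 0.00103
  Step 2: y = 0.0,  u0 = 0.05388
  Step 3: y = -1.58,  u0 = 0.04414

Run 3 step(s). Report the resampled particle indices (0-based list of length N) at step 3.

step 1: w=[0.0000, 0.0000, 0.0000, 0.0000, 0.0000, 0.0000, 0.7105, 0.2895]  mean=2.0973  Neff=1.6988  idx=[6, 6, 6, 6, 6, 6, 7, 7]
step 2: w=[0.1657, 0.1657, 0.1657, 0.1657, 0.1657, 0.1657, 0.0030, 0.0030]  mean=1.9726  Neff=6.0718  idx=[0, 1, 1, 2, 3, 4, 4, 5]
step 3: w=[0.1250, 0.1250, 0.1250, 0.1250, 0.1250, 0.1250, 0.1250, 0.1250]  mean=1.9700  Neff=8.0000  idx=[0, 1, 2, 3, 4, 5, 6, 7]

resampled_idx = [0, 1, 2, 3, 4, 5, 6, 7]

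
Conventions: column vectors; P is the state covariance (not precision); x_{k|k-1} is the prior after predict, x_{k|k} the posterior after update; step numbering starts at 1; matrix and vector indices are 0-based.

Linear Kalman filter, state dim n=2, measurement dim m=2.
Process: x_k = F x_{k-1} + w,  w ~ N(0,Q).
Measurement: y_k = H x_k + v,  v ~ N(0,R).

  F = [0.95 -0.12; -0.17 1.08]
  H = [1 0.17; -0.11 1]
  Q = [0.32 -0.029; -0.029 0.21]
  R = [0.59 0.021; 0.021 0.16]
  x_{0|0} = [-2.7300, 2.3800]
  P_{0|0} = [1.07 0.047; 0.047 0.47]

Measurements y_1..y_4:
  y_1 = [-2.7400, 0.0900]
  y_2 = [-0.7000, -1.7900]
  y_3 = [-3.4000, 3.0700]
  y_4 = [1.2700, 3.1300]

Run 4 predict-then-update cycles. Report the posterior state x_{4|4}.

x_post = [-1.2104, 2.6811]

step 1: x^-=[-2.8791, 3.0345]  P^-=[1.2817 -0.2135; -0.2135 0.7719]  S=[1.8214 -0.1983; -0.1983 0.9944]  K=[0.6593 -0.2251; 0.0428 0.8084]  nu=[-0.3768, -3.2612]  x^+=[-2.3935, 0.3820]  P^+=[0.3809 0.0197; 0.0197 0.1324]
step 2: x^-=[-2.3197, 0.8194]  P^-=[0.6612 -0.0870; -0.0870 0.3682]  S=[1.2322 -0.0745; -0.0745 0.5554]  K=[0.5113 -0.2190; 0.0215 0.6831]  nu=[1.4804, -2.8646]  x^+=[-0.9353, -1.1057]  P^+=[0.2957 0.0082; 0.0082 0.1107]
step 3: x^-=[-0.7559, -1.0351]  P^-=[0.5866 -0.0825; -0.0825 0.3446]  S=[1.1585 -0.0659; -0.0659 0.5298]  K=[0.4818 -0.2175; 0.0174 0.6697]  nu=[-2.4682, 4.0220]  x^+=[-2.8201, 1.6152]  P^+=[0.2787 0.0060; 0.0060 0.1082]
step 4: x^-=[-2.8729, 2.2239]  P^-=[0.5717 -0.0818; -0.0818 0.3420]  S=[1.1438 -0.0640; -0.0640 0.5269]  K=[0.4756 -0.2168; 0.0167 0.6682]  nu=[3.7649, 0.5901]  x^+=[-1.2104, 2.6811]  P^+=[0.2751 0.0056; 0.0056 0.1079]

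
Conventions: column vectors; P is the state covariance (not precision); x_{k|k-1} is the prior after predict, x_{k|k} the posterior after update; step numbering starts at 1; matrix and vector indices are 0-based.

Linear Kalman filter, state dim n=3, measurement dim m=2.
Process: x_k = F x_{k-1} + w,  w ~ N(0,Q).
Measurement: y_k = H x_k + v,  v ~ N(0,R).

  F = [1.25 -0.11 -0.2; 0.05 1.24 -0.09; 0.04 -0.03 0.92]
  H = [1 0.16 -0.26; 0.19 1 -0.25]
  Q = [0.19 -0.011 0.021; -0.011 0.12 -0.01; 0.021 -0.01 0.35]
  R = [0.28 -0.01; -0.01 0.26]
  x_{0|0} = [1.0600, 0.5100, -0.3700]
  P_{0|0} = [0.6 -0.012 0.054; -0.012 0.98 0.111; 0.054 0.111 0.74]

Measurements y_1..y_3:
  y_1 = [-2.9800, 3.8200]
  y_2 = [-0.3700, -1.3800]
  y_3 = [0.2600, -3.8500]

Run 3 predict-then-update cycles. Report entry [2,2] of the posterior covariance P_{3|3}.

step 1: x^-=[1.3429, 0.7187, -0.3133]  P^-=[1.1501 -0.1454 -0.0303; -0.1454 1.6076 0.0221; -0.0303 0.0221 0.9761]  S=[1.5047 0.3818; 0.3818 1.9067]  K=[0.7832 -0.1145; -0.1465 0.8551; -0.1645 -0.0865]  nu=[-4.5194, 2.7678]  x^+=[-2.5137, 3.7474, 0.1909]  P^+=[0.2706 -0.0482 0.1633; -0.0482 0.2769 0.1757; 0.1633 0.1757 0.9102]
step 2: x^-=[-3.5925, 4.5040, -0.0373]  P^-=[0.5919 -0.1517 0.0398; -0.1517 0.5071 0.1104; 0.0398 0.1104 1.1235]  S=[0.8824 0.0553; 0.0553 0.7421]  K=[0.6387 -0.1139; -0.1513 0.6186; -0.2534 -0.2007]  nu=[2.4921, -5.2107]  x^+=[-1.4074, 0.9037, 0.3772]  P^+=[0.2304 -0.0370 0.1711; -0.0370 0.2133 0.1757; 0.1711 0.1757 1.0314]
step 3: x^-=[-1.9341, 1.0163, 0.2636]  P^-=[0.5261 -0.1271 0.0237; -0.1271 0.4116 0.1035; 0.0237 0.1035 1.2265]  S=[0.8380 0.0665; 0.0665 0.6649]  K=[0.6050 -0.1101; -0.1495 0.5587; -0.3113 -0.2676]  nu=[2.1000, -4.4329]  x^+=[-0.1754, -1.7742, 0.7962]  P^+=[0.2202 -0.0339 0.1704; -0.0339 0.1964 0.1728; 0.1704 0.1728 1.0866]

P_post[2,2] = 1.0866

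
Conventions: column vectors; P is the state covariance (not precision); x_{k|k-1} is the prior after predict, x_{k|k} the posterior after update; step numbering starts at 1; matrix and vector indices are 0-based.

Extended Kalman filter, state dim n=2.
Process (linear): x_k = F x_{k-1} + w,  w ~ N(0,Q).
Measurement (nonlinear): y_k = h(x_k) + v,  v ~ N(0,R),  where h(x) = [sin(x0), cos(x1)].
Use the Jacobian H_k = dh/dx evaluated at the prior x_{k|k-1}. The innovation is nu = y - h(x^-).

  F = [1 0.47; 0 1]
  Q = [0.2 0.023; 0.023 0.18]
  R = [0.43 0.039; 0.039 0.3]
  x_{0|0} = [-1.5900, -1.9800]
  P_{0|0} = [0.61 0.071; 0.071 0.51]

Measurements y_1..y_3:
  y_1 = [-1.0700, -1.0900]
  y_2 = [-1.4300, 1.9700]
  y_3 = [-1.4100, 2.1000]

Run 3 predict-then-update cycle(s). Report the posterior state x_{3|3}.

step 1: x^-=[-2.5206, -1.9800]  P^-=[0.9894 0.3337; 0.3337 0.6900]  H_jac=[-0.8133 0.0000; 0.0000 0.9174]  S=[1.0844 -0.2100; -0.2100 0.8808]  K=[-0.7074 0.1789; -0.1165 0.6910]  nu=[-0.4882, -0.6921]  x^+=[-2.2991, -2.4014]  P^+=[0.3654 0.0284; 0.0284 0.2210]
step 2: x^-=[-3.4278, -2.4014]  P^-=[0.6410 0.1553; 0.1553 0.4010]  H_jac=[-0.9593 0.0000; 0.0000 0.6744]  S=[1.0199 -0.0615; -0.0615 0.4824]  K=[-0.5944 0.1414; -0.1132 0.5462]  nu=[-1.7123, 2.7083]  x^+=[-2.0271, -0.7283]  P^+=[0.2607 0.0285; 0.0285 0.2364]
step 3: x^-=[-2.3694, -0.7283]  P^-=[0.5397 0.1626; 0.1626 0.4164]  H_jac=[-0.7164 0.0000; 0.0000 0.6656]  S=[0.7070 -0.0386; -0.0386 0.4845]  K=[-0.5370 0.1807; -0.1342 0.5614]  nu=[-0.7123, 1.3537]  x^+=[-1.7423, 0.1272]  P^+=[0.3125 0.0500; 0.0500 0.2452]

x_post = [-1.7423, 0.1272]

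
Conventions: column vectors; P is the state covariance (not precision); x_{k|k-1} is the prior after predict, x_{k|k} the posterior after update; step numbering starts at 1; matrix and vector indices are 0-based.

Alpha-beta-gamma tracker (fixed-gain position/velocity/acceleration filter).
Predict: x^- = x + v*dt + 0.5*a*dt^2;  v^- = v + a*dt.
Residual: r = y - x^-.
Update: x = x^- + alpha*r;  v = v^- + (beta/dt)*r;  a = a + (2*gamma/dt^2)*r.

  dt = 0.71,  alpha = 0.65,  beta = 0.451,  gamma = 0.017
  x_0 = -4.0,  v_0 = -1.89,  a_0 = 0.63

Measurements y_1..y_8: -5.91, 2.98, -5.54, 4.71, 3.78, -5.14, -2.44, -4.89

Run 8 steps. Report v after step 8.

v_post = -3.0000

step 1: x_pred=-5.1831  r=-0.7269  x^+=-5.6556  v^+=-1.9044  a^+=0.5810
step 2: x_pred=-6.8613  r=9.8413  x^+=-0.4645  v^+=4.7594  a^+=1.2447
step 3: x_pred=3.2284  r=-8.7684  x^+=-2.4710  v^+=0.0733  a^+=0.6533
step 4: x_pred=-2.2543  r=6.9643  x^+=2.2725  v^+=4.9610  a^+=1.1231
step 5: x_pred=6.0779  r=-2.2979  x^+=4.5843  v^+=4.2987  a^+=0.9681
step 6: x_pred=7.8804  r=-13.0204  x^+=-0.5829  v^+=-3.2846  a^+=0.0899
step 7: x_pred=-2.8923  r=0.4523  x^+=-2.5983  v^+=-2.9335  a^+=0.1204
step 8: x_pred=-4.6507  r=-0.2393  x^+=-4.8063  v^+=-3.0000  a^+=0.1043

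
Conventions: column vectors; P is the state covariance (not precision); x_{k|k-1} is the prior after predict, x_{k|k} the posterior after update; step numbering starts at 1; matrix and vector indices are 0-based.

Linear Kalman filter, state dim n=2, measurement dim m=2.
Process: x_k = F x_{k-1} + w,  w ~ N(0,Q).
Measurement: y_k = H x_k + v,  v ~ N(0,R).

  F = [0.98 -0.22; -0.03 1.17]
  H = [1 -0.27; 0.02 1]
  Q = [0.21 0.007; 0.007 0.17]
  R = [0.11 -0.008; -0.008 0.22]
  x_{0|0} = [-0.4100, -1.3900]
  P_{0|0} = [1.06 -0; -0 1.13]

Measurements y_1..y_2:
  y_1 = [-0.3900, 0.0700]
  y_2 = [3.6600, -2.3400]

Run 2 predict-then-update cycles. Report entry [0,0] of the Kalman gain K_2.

step 1: x^-=[-0.0960, -1.6140]  P^-=[1.2827 -0.3150; -0.3150 1.7178]  S=[1.6881 -0.7595; -0.7595 1.9257]  K=[0.9029 0.2058; -0.0748 0.8593]  nu=[-0.7298, 1.6859]  x^+=[-0.4079, -0.1108]  P^+=[0.1074 0.0359; 0.0359 0.1889]
step 2: x^-=[-0.3754, -0.1174]  P^-=[0.3068 -0.0034; -0.0034 0.4262]  S=[0.4497 -0.1203; -0.1203 0.6462]  K=[0.7213 0.1386; -0.0916 0.6424]  nu=[4.0037, -2.2151]  x^+=[2.2056, -1.9069]  P^+=[0.0845 0.0230; 0.0230 0.1416]

K[0,0] = 0.7213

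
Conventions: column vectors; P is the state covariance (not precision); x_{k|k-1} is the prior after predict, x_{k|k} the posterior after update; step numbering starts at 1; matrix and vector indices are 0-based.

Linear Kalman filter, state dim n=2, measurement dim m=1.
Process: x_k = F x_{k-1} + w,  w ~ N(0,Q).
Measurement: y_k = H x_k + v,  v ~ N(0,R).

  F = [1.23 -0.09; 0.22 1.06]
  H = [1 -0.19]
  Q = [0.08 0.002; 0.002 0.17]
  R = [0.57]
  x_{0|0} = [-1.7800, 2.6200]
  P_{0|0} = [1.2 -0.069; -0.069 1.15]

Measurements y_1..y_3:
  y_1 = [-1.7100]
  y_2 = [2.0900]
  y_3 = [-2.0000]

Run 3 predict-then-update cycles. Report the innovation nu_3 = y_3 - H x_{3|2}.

step 1: x^-=[-2.4252, 2.3856]  P^-=[1.9201 0.1284; 0.1284 1.4880]  S=[2.4950]  K=[0.7598; -0.0618]  nu=[1.1685]  x^+=[-1.5374, 2.3133]  P^+=[0.4798 0.2457; 0.2457 1.4785]
step 2: x^-=[-2.0992, 2.1139]  P^-=[0.7634 0.3062; 0.3062 1.9690]  S=[1.2881]  K=[0.5475; -0.0527]  nu=[4.5909]  x^+=[0.4142, 1.8719]  P^+=[0.3773 0.3434; 0.3434 1.9655]
step 3: x^-=[0.3410, 2.0753]  P^-=[0.5907 0.3575; 0.3575 2.5568]  S=[1.1172]  K=[0.4680; -0.1148]  nu=[-1.9467]  x^+=[-0.5700, 2.2988]  P^+=[0.3461 0.4175; 0.4175 2.5421]

innov = [-1.9467]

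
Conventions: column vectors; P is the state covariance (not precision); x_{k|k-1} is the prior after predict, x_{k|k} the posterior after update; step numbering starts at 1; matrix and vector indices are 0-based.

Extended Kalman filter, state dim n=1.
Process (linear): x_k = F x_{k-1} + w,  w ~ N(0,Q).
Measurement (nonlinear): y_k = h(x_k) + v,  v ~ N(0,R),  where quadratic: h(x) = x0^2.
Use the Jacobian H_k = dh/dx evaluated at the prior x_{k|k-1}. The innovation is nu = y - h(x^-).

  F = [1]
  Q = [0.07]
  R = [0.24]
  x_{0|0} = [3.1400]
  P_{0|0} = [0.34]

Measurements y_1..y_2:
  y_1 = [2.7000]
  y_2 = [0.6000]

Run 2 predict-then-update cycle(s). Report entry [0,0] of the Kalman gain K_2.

step 1: x^-=[3.1400]  P^-=[0.4100]  H_jac=[6.2800]  S=[16.4097]  K=[0.1569]  nu=[-7.1596]  x^+=[2.0166]  P^+=[0.0060]
step 2: x^-=[2.0166]  P^-=[0.0760]  H_jac=[4.0332]  S=[1.4762]  K=[0.2076]  nu=[-3.4667]  x^+=[1.2968]  P^+=[0.0124]

K[0,0] = 0.2076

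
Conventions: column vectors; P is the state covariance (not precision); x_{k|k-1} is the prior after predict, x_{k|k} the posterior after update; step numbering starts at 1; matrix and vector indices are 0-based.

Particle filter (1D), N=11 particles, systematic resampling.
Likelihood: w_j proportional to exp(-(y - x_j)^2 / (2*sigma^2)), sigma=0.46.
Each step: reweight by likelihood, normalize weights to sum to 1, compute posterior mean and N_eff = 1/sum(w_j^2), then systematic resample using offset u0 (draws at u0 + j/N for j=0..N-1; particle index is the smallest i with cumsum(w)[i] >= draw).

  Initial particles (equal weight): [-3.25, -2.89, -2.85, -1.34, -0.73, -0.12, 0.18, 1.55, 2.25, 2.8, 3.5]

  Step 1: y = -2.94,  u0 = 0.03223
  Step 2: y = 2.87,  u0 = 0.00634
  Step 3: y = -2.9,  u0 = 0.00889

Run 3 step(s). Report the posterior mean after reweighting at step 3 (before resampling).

step 1: w=[0.2872, 0.3583, 0.3536, 0.0009, 0.0000, 0.0000, 0.0000, 0.0000, 0.0000, 0.0000, 0.0000]  mean=-2.9779  Neff=2.9768  idx=[0, 0, 0, 1, 1, 1, 1, 2, 2, 2, 2]
step 2: w=[0.0000, 0.0000, 0.0000, 0.0631, 0.0631, 0.0631, 0.0631, 0.1869, 0.1869, 0.1869, 0.1869]  mean=-2.8601  Neff=6.4262  idx=[3, 4, 5, 7, 7, 8, 8, 9, 9, 10, 10]
step 3: w=[0.0913, 0.0913, 0.0913, 0.0908, 0.0908, 0.0908, 0.0908, 0.0908, 0.0908, 0.0908, 0.0908]  mean=-2.8610  Neff=10.9999  idx=[0, 1, 2, 3, 4, 5, 6, 7, 8, 9, 10]

post_mean = -2.8610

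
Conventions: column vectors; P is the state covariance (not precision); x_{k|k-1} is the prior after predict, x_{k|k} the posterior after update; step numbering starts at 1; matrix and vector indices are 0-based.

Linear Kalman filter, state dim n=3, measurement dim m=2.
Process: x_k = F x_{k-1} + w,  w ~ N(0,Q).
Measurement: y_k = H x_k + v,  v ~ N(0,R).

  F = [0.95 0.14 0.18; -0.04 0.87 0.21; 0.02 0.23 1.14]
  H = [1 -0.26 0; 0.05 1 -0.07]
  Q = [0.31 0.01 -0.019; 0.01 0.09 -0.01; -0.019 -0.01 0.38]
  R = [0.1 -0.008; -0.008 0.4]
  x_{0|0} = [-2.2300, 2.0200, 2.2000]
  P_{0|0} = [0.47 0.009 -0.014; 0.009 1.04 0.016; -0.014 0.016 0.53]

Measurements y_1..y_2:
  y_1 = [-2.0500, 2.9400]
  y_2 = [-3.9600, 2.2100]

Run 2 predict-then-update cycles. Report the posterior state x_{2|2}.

step 1: x^-=[-1.4397, 2.3086, 2.9280]  P^-=[0.7701 0.1465 0.1222; 0.1465 0.9068 0.3419; 0.1222 0.3419 1.1318]  S=[0.8553 -0.0630; -0.0630 1.2802]  K=[0.8692 0.1806; -0.0533 0.6927; 0.0546 0.2126]  nu=[-0.0101, 0.9083]  x^+=[-1.2844, 2.9384, 3.1206]  P^+=[0.1019 0.0633 0.0447; 0.0633 0.2854 0.1575; 0.0447 0.1575 1.0729]
step 2: x^-=[-0.2471, 3.2631, 4.2076]  P^-=[0.4824 0.1713 0.3065; 0.1713 0.4059 0.4663; 0.3065 0.4663 1.8746]  S=[0.5208 0.0667; 0.0667 0.7660]  K=[0.8209 0.1556; 0.0632 0.4929; 0.3005 0.4313]  nu=[-2.8645, -0.7462]  x^+=[-2.7147, 2.7143, 3.0250]  P^+=[0.0959 0.0579 0.0999; 0.0579 0.2135 0.2819; 0.0999 0.2819 1.6678]

x_post = [-2.7147, 2.7143, 3.0250]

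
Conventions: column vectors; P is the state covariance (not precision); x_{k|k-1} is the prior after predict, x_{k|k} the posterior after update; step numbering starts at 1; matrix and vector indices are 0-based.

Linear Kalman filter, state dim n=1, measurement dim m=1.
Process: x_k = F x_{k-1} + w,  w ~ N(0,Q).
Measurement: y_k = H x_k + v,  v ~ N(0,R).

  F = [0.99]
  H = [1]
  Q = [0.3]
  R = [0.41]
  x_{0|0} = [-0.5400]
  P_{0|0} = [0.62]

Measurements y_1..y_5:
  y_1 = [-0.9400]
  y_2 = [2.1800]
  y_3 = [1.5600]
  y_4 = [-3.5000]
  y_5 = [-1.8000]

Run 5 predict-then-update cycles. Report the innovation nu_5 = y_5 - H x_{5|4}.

innov = [-0.4019]

step 1: x^-=[-0.5346]  P^-=[0.9077]  S=[1.3177]  K=[0.6888]  nu=[-0.4054]  x^+=[-0.8139]  P^+=[0.2824]
step 2: x^-=[-0.8057]  P^-=[0.5768]  S=[0.9868]  K=[0.5845]  nu=[2.9857]  x^+=[0.9395]  P^+=[0.2397]
step 3: x^-=[0.9301]  P^-=[0.5349]  S=[0.9449]  K=[0.5661]  nu=[0.6299]  x^+=[1.2867]  P^+=[0.2321]
step 4: x^-=[1.2738]  P^-=[0.5275]  S=[0.9375]  K=[0.5627]  nu=[-4.7738]  x^+=[-1.4122]  P^+=[0.2307]
step 5: x^-=[-1.3981]  P^-=[0.5261]  S=[0.9361]  K=[0.5620]  nu=[-0.4019]  x^+=[-1.6240]  P^+=[0.2304]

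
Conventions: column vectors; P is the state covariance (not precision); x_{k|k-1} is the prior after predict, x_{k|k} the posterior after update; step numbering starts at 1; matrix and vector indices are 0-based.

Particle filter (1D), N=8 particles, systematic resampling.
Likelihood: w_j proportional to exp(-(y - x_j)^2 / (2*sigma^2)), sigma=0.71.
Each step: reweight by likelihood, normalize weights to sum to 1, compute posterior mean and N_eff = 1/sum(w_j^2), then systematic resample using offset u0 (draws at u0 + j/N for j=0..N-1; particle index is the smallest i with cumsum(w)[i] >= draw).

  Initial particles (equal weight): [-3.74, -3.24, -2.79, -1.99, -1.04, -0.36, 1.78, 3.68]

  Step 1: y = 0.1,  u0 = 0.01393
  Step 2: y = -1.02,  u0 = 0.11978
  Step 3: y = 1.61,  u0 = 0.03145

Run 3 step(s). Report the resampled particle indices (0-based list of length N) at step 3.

resampled_idx = [2, 2, 3, 4, 5, 5, 6, 7]

step 1: w=[0.0000, 0.0000, 0.0002, 0.0113, 0.2374, 0.6986, 0.0524, 0.0000]  mean=-0.4283  Neff=1.8273  idx=[4, 4, 5, 5, 5, 5, 5, 5]
step 2: w=[0.1696, 0.1696, 0.1101, 0.1101, 0.1101, 0.1101, 0.1101, 0.1101]  mean=-0.5906  Neff=7.6745  idx=[0, 1, 2, 3, 4, 5, 6, 7]
step 3: w=[0.0073, 0.0073, 0.1642, 0.1642, 0.1642, 0.1642, 0.1642, 0.1642]  mean=-0.3699  Neff=6.1746  idx=[2, 2, 3, 4, 5, 5, 6, 7]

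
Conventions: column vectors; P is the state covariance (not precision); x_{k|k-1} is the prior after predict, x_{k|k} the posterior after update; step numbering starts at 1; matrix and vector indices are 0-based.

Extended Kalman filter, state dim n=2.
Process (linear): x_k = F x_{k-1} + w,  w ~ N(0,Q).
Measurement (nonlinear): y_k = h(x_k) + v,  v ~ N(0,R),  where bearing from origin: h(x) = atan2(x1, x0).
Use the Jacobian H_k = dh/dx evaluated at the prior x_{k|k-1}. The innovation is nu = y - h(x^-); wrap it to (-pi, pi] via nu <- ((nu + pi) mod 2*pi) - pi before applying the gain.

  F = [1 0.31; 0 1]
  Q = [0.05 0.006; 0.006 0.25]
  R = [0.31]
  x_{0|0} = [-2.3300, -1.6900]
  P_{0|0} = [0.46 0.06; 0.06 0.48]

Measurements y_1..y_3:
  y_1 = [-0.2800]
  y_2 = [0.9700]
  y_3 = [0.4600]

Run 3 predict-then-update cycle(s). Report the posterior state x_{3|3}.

x_post = [-4.0196, -0.3995]

step 1: x^-=[-2.8539, -1.6900]  P^-=[0.5933 0.2148; 0.2148 0.7300]  H_jac=[0.1536 -0.2594]  S=[0.3560]  K=[0.0995; -0.4393]  nu=[2.3269]  x^+=[-2.6224, -2.7121]  P^+=[0.5898 0.2304; 0.2304 0.6613]
step 2: x^-=[-3.4631, -2.7121]  P^-=[0.8462 0.4414; 0.4414 0.9113]  H_jac=[0.1402 -0.1790]  S=[0.3337]  K=[0.1187; -0.3034]  nu=[-2.8360]  x^+=[-3.7998, -1.8517]  P^+=[0.8415 0.4534; 0.4534 0.8806]
step 3: x^-=[-4.3738, -1.8517]  P^-=[1.2572 0.7324; 0.7324 1.1306]  H_jac=[0.0821 -0.1939]  S=[0.3377]  K=[-0.1149; -0.4712]  nu=[-3.0821]  x^+=[-4.0196, -0.3995]  P^+=[1.2527 0.7141; 0.7141 1.0556]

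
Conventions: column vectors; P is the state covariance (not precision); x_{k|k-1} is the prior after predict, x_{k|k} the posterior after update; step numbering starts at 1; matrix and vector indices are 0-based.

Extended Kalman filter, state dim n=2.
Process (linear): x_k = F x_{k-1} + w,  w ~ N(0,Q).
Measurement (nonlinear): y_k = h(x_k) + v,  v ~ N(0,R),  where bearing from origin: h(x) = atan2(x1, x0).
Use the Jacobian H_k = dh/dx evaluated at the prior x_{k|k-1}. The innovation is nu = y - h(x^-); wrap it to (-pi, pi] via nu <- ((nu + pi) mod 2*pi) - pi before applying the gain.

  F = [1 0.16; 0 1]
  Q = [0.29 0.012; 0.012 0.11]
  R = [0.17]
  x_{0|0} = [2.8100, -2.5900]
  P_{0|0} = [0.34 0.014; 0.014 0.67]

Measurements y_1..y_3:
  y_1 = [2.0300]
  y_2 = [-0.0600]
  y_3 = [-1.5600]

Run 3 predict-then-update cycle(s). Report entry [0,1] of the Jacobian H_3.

step 1: x^-=[2.3956, -2.5900]  P^-=[0.6516 0.1332; 0.1332 0.7800]  H_jac=[0.2081 0.1925]  S=[0.2378]  K=[0.6781; 0.7479]  nu=[2.8544]  x^+=[4.3311, -0.4552]  P^+=[0.5423 0.0126; 0.0126 0.6470]
step 2: x^-=[4.2582, -0.4552]  P^-=[0.8529 0.1281; 0.1281 0.7570]  H_jac=[0.0248 0.2322]  S=[0.2128]  K=[0.2393; 0.8408]  nu=[0.0465]  x^+=[4.2694, -0.4161]  P^+=[0.8407 0.0853; 0.0853 0.6065]
step 3: x^-=[4.2028, -0.4161]  P^-=[1.1736 0.1944; 0.1944 0.7165]  H_jac=[0.0233 0.2356]  S=[0.2126]  K=[0.3442; 0.8156]  nu=[-1.4613]  x^+=[3.6997, -1.6080]  P^+=[1.1484 0.1347; 0.1347 0.5751]

H_jac[0,1] = 0.2356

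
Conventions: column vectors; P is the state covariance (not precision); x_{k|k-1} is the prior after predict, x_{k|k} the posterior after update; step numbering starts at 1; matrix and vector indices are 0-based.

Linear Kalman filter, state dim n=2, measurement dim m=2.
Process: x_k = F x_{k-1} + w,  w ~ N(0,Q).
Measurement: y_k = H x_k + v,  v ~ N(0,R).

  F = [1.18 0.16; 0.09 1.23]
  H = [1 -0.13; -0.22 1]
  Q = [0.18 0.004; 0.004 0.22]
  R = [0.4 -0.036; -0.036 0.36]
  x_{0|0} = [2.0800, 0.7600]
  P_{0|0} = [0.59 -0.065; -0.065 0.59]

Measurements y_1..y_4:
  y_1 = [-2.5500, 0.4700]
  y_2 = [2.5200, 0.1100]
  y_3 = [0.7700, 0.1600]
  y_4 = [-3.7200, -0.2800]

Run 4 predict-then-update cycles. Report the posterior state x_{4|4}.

x_post = [-1.6130, -0.4191]

step 1: x^-=[2.5760, 1.1220]  P^-=[0.9921 0.0875; 0.0875 1.1030]  S=[1.3880 -0.3077; -0.3077 1.4725]  K=[0.7202 0.0617; 0.1288 0.7629]  nu=[-4.9801, -0.0853]  x^+=[-1.0162, 0.4154]  P^+=[0.2938 0.0609; 0.0609 0.2834]
step 2: x^-=[-1.1326, 0.4194]  P^-=[0.6193 0.1803; 0.1803 0.6646]  S=[0.9837 -0.0732; -0.0732 0.9753]  K=[0.6126 0.0911; 0.1439 0.6516]  nu=[3.7072, -0.5586]  x^+=[1.0873, 0.5890]  P^+=[0.2503 0.0658; 0.0658 0.2439]
step 3: x^-=[1.3773, 0.8223]  P^-=[0.5596 0.1751; 0.1751 0.6056]  S=[0.9243 -0.0578; -0.0578 0.9156]  K=[0.5867 0.0937; 0.1435 0.6284]  nu=[-0.5004, -0.3593]  x^+=[1.0500, 0.5247]  P^+=[0.2398 0.0654; 0.0654 0.2354]
step 4: x^-=[1.3230, 0.7399]  P^-=[0.5446 0.1716; 0.1716 0.5926]  S=[0.9100 -0.0563; -0.0563 0.9034]  K=[0.5797 0.0935; 0.1425 0.6230]  nu=[-4.9468, -0.7289]  x^+=[-1.6130, -0.4191]  P^+=[0.2370 0.0649; 0.0649 0.2334]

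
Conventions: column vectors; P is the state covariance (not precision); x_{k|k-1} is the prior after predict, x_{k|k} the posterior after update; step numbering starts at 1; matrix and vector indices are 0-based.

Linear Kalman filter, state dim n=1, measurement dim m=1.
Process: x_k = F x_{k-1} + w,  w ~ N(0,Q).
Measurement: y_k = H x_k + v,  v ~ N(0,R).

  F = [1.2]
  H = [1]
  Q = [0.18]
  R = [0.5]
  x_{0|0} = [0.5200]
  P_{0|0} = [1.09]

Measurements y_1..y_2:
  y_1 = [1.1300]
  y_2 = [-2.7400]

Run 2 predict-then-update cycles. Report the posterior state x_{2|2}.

step 1: x^-=[0.6240]  P^-=[1.7496]  S=[2.2496]  K=[0.7777]  nu=[0.5060]  x^+=[1.0175]  P^+=[0.3889]
step 2: x^-=[1.2210]  P^-=[0.7400]  S=[1.2400]  K=[0.5968]  nu=[-3.9610]  x^+=[-1.1428]  P^+=[0.2984]

x_post = [-1.1428]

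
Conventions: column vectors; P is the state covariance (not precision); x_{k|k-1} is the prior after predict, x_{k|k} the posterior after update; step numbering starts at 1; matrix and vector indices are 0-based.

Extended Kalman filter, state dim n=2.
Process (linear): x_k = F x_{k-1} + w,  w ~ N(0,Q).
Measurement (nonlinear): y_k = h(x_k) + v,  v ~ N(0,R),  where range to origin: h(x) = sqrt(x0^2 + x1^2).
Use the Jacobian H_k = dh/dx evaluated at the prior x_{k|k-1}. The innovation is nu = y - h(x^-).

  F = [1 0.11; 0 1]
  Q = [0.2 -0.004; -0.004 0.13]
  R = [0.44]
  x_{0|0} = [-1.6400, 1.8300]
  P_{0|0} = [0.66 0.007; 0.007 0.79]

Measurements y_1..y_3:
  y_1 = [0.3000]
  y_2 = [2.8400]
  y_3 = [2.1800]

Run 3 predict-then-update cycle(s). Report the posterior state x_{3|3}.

x_post = [-1.2549, 1.5052]

step 1: x^-=[-1.4387, 1.8300]  P^-=[0.8711 0.0899; 0.0899 0.9200]  H_jac=[-0.6180 0.7861]  S=[1.2540]  K=[-0.3730; 0.5325]  nu=[-2.0278]  x^+=[-0.6824, 0.7503]  P^+=[0.6967 0.3389; 0.3389 0.5645]
step 2: x^-=[-0.5998, 0.7503]  P^-=[0.9780 0.3970; 0.3970 0.6945]  H_jac=[-0.6245 0.7811]  S=[0.8578]  K=[-0.3505; 0.3433]  nu=[1.8794]  x^+=[-1.2586, 1.3955]  P^+=[0.8727 0.5003; 0.5003 0.5934]
step 3: x^-=[-1.1051, 1.3955]  P^-=[1.1899 0.5615; 0.5615 0.7234]  H_jac=[-0.6208 0.7840]  S=[0.7966]  K=[-0.3747; 0.2743]  nu=[0.3999]  x^+=[-1.2549, 1.5052]  P^+=[1.0781 0.6434; 0.6434 0.6634]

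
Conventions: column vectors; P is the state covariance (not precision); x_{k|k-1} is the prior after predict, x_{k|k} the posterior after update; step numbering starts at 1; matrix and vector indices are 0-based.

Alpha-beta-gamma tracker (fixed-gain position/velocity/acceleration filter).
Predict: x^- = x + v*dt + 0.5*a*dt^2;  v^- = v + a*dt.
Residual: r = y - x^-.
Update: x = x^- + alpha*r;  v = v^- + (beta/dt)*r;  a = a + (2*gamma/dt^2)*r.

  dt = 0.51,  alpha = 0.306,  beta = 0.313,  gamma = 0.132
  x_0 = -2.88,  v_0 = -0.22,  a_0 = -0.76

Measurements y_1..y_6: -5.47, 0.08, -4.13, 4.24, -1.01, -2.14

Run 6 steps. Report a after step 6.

a_post = -3.9322

step 1: x_pred=-3.0910  r=-2.3790  x^+=-3.8190  v^+=-2.0676  a^+=-3.1746
step 2: x_pred=-5.2864  r=5.3664  x^+=-3.6442  v^+=-0.3932  a^+=2.2722
step 3: x_pred=-3.5493  r=-0.5807  x^+=-3.7270  v^+=0.4092  a^+=1.6828
step 4: x_pred=-3.2995  r=7.5395  x^+=-0.9924  v^+=5.8946  a^+=9.3353
step 5: x_pred=3.2279  r=-4.2379  x^+=1.9311  v^+=8.0547  a^+=5.0338
step 6: x_pred=6.6936  r=-8.8336  x^+=3.9905  v^+=5.2005  a^+=-3.9322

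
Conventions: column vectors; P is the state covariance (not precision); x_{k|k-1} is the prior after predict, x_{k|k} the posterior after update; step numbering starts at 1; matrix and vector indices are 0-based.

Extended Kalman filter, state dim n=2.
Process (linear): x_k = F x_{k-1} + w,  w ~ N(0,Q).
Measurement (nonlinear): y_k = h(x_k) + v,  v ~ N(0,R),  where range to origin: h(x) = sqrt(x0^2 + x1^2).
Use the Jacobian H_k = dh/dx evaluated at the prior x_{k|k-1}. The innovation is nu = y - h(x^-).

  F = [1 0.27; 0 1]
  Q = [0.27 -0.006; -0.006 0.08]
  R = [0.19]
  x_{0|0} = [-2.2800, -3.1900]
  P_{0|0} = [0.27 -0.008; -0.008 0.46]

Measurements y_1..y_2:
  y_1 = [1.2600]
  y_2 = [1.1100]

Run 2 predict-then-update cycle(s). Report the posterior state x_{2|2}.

step 1: x^-=[-3.1413, -3.1900]  P^-=[0.5692 0.1102; 0.1102 0.5400]  H_jac=[-0.7016 -0.7125]  S=[0.8546]  K=[-0.5592; -0.5407]  nu=[-3.2170]  x^+=[-1.3422, -1.4505]  P^+=[0.3020 -0.1482; -0.1482 0.2901]
step 2: x^-=[-1.7338, -1.4505]  P^-=[0.5131 -0.0759; -0.0759 0.3701]  H_jac=[-0.7670 -0.6416]  S=[0.5695]  K=[-0.6055; -0.3148]  nu=[-1.1505]  x^+=[-1.0372, -1.0883]  P^+=[0.3043 -0.1844; -0.1844 0.3137]

x_post = [-1.0372, -1.0883]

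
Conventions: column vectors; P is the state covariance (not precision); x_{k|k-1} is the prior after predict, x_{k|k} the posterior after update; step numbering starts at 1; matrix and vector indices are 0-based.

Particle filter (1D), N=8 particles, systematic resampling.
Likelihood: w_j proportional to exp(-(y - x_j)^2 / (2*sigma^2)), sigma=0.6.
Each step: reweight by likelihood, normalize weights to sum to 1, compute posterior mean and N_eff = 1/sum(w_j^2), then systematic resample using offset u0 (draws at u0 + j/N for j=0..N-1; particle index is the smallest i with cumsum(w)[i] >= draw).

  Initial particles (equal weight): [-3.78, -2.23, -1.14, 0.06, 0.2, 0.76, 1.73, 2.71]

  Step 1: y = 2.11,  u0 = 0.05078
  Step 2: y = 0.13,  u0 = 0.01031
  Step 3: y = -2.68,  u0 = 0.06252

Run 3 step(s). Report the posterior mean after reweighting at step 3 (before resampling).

step 1: w=[0.0000, 0.0000, 0.0000, 0.0019, 0.0042, 0.0526, 0.5406, 0.4007]  mean=2.0621  Neff=2.1947  idx=[5, 6, 6, 6, 6, 7, 7, 7]
step 2: w=[0.8342, 0.0414, 0.0414, 0.0414, 0.0414, 0.0001, 0.0001, 0.0001]  mean=0.9213  Neff=1.4231  idx=[0, 0, 0, 0, 0, 0, 0, 2]
step 3: w=[0.1429, 0.1429, 0.1429, 0.1429, 0.1429, 0.1429, 0.1429, 0.0000]  mean=0.7600  Neff=7.0001  idx=[0, 1, 2, 3, 3, 4, 5, 6]

post_mean = 0.7600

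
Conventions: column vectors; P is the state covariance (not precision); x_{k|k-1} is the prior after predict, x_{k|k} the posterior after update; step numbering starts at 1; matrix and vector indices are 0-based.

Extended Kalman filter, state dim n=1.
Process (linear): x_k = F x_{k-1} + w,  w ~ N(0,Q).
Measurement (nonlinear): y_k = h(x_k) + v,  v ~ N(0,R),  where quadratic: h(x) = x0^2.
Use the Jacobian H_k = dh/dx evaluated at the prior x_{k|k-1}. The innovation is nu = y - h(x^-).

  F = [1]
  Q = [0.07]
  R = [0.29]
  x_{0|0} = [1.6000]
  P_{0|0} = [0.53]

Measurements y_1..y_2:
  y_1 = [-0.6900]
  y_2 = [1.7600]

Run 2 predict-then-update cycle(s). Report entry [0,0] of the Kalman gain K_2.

K[0,0] = 0.2754

step 1: x^-=[1.6000]  P^-=[0.6000]  H_jac=[3.2000]  S=[6.4340]  K=[0.2984]  nu=[-3.2500]  x^+=[0.6302]  P^+=[0.0270]
step 2: x^-=[0.6302]  P^-=[0.0970]  H_jac=[1.2603]  S=[0.4441]  K=[0.2754]  nu=[1.3629]  x^+=[1.0055]  P^+=[0.0634]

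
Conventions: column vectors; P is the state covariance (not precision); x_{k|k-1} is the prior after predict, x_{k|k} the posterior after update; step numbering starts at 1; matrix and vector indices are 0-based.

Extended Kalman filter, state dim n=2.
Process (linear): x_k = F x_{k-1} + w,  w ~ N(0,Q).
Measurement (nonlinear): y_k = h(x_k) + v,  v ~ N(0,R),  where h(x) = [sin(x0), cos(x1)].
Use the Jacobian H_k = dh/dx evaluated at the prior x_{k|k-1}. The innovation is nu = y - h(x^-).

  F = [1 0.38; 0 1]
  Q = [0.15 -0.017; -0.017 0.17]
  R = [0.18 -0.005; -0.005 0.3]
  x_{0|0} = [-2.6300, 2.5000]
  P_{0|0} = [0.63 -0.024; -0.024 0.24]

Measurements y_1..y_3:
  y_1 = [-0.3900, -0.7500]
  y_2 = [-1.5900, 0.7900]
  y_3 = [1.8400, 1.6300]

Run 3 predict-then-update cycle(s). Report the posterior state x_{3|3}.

x_post = [-0.0422, 0.6509]

step 1: x^-=[-1.6800, 2.5000]  P^-=[0.7964 0.0502; 0.0502 0.4100]  H_jac=[-0.1090 0.0000; 0.0000 -0.5985]  S=[0.1895 -0.0017; -0.0017 0.4468]  K=[-0.4588 -0.0690; -0.0339 -0.5493]  nu=[0.6040, 0.0511]  x^+=[-1.9606, 2.4514]  P^+=[0.7545 0.0308; 0.0308 0.2750]
step 2: x^-=[-1.0291, 2.4514]  P^-=[0.9676 0.1183; 0.1183 0.4450]  H_jac=[0.5156 0.0000; 0.0000 -0.6367]  S=[0.4372 -0.0438; -0.0438 0.4804]  K=[1.1357 -0.0531; 0.0811 -0.5824]  nu=[-0.7332, 1.5612]  x^+=[-1.9447, 1.4828]  P^+=[0.3970 0.0340; 0.0340 0.2751]
step 3: x^-=[-1.3813, 1.4828]  P^-=[0.6125 0.1215; 0.1215 0.4451]  H_jac=[0.1884 0.0000; 0.0000 -0.9961]  S=[0.2017 -0.0278; -0.0278 0.7416]  K=[0.5524 -0.1425; 0.0312 -0.5966]  nu=[2.8221, 1.5421]  x^+=[-0.0422, 0.6509]  P^+=[0.5316 0.0457; 0.0457 0.1798]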